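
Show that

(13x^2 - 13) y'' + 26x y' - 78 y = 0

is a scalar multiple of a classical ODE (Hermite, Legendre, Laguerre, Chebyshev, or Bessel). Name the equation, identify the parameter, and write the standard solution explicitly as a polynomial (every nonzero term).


All three coefficients share the factor -13; dividing through by -13 gives  (1 - x^2) y'' - 2x y' + 6 y = 0.
This matches the Legendre equation (1 - x^2) y'' - 2x y' + n(n+1) y = 0 (note the -2x y' term) with n(n+1) = 6, so n = 2; the polynomial solution is P_2(x).
With y = sum_k a_k x^k, matching x^k gives (k+2)(k+1) a_{k+2} = [k(k+1) - n(n+1)] a_k = (k - 2)(k + 3) a_k. The right side vanishes at k = 2, so the series with the parity of 2 terminates at degree 2.
Standard normalization (P_n(1) = 1): leading coefficient (2n)!/(2^n (n!)^2) = 24/(4*4) = 3/2, so a_2 = 3/2. Work downward with a_k = (k+1)(k+2) a_{k+2} / ((k - 2)(k + 3)):
  a_0 = (1)(2)(3/2) / ((0 - 2)(0 + 3)) = 3/(-6) = -1/2
Hence P_2(x) = 3 x^2/2 - 1/2.

P_2(x); series = 3 x^2/2 - 1/2


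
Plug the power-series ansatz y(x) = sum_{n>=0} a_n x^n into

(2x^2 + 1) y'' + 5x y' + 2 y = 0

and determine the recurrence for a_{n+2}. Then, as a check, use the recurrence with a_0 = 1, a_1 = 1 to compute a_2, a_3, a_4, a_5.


Substitute y = sum_n a_n x^n.
(1 + 2 x^2) y'' contributes (n+2)(n+1) a_{n+2} + 2 n(n-1) a_n at x^n.
5 x y'(x) contributes 5 n a_n at x^n.
2 y(x) contributes 2 a_n at x^n.
Matching x^n: (n+2)(n+1) a_{n+2} + (2 n(n-1) + 5 n + 2) a_n = 0.
Thus a_{n+2} = (-2 n(n-1) - 5 n - 2) / ((n+1)(n+2)) * a_n.

Check with a_0 = 1, a_1 = 1 (apply the recurrence for n = 0, 1, 2, 3): a_0 = 1, a_1 = 1, a_2 = -1, a_3 = -7/6, a_4 = 4/3, a_5 = 203/120.

a_(n+2) = (-2 n(n-1) - 5 n - 2) / ((n+1)(n+2)) * a_n; check: a_0 = 1, a_1 = 1, a_2 = -1, a_3 = -7/6, a_4 = 4/3, a_5 = 203/120


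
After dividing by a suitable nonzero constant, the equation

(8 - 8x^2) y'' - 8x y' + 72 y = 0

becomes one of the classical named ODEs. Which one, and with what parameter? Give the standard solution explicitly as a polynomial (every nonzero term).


All three coefficients share the factor 8; dividing through by 8 gives  (1 - x^2) y'' - x y' + 9 y = 0.
This matches the Chebyshev equation (1 - x^2) y'' - x y' + n^2 y = 0 (note the -x y' term, not -2x y') with n^2 = 9, so n = 3; the polynomial solution is T_3(x).
With y = sum_k a_k x^k, matching x^k gives (k+2)(k+1) a_{k+2} = (k^2 - n^2) a_k = (k - 3)(k + 3) a_k. The right side vanishes at k = 3, so the series with the parity of 3 terminates at degree 3.
Standard normalization: leading coefficient of T_n is 2^(n-1), so a_3 = 2^2 = 4. Work downward with a_k = (k+1)(k+2) a_{k+2} / ((k - 3)(k + 3)):
  a_1 = (2)(3)(4) / ((1 - 3)(1 + 3)) = 24/(-8) = -3
Hence T_3(x) = 4 x^3 - 3 x.

T_3(x); series = 4 x^3 - 3 x


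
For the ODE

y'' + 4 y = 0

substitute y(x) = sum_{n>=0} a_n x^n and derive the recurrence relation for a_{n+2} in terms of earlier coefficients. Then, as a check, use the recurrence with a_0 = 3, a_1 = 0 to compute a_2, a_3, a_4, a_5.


Substitute y = sum_n a_n x^n into y'' + (const) y = 0.
y''(x) = sum_{n>=0} (n+2)(n+1) a_{n+2} x^n.
The ODE becomes sum_n [(n+2)(n+1) a_{n+2} + 4 a_n] x^n = 0.
Setting each coefficient to zero gives the recurrence:
  (n+2)(n+1) a_{n+2} + 4 a_n = 0,
  a_{n+2} = -4 / ((n+1)(n+2)) a_n.

Check with a_0 = 3, a_1 = 0 (apply the recurrence for n = 0, 1, 2, 3): a_0 = 3, a_1 = 0, a_2 = -6, a_3 = 0, a_4 = 2, a_5 = 0.

a_{n+2} = -4/((n+1)(n+2)) * a_n; check: a_0 = 3, a_1 = 0, a_2 = -6, a_3 = 0, a_4 = 2, a_5 = 0


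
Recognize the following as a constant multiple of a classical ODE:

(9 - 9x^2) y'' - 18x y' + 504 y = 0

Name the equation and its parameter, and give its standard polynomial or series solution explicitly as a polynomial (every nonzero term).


All three coefficients share the factor 9; dividing through by 9 gives  (1 - x^2) y'' - 2x y' + 56 y = 0.
This matches the Legendre equation (1 - x^2) y'' - 2x y' + n(n+1) y = 0 (note the -2x y' term) with n(n+1) = 56, so n = 7; the polynomial solution is P_7(x).
With y = sum_k a_k x^k, matching x^k gives (k+2)(k+1) a_{k+2} = [k(k+1) - n(n+1)] a_k = (k - 7)(k + 8) a_k. The right side vanishes at k = 7, so the series with the parity of 7 terminates at degree 7.
Standard normalization (P_n(1) = 1): leading coefficient (2n)!/(2^n (n!)^2) = 87178291200/(128*25401600) = 429/16, so a_7 = 429/16. Work downward with a_k = (k+1)(k+2) a_{k+2} / ((k - 7)(k + 8)):
  a_5 = (6)(7)(429/16) / ((5 - 7)(5 + 8)) = (9009/8)/(-26) = -693/16
  a_3 = (4)(5)(-693/16) / ((3 - 7)(3 + 8)) = (-3465/4)/(-44) = 315/16
  a_1 = (2)(3)(315/16) / ((1 - 7)(1 + 8)) = (945/8)/(-54) = -35/16
Hence P_7(x) = 429 x^7/16 - 693 x^5/16 + 315 x^3/16 - 35 x/16.

P_7(x); series = 429 x^7/16 - 693 x^5/16 + 315 x^3/16 - 35 x/16


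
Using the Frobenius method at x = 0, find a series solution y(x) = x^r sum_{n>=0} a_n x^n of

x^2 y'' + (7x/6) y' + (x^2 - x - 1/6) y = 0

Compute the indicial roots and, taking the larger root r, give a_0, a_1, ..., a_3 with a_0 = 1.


Write in Frobenius form y'' + (p(x)/x) y' + (q(x)/x^2) y = 0:
  p(x) = 7/6,  q(x) = x^2 - x - 1/6.
Indicial equation: r(r-1) + (7/6) r + (-1/6) = 0 -> roots r_1 = 1/3, r_2 = -1/2.
Take r = r_1 = 1/3. Let y(x) = x^r sum_{n>=0} a_n x^n with a_0 = 1.
Substitute y = x^r sum a_n x^n and match x^{r+n}. The recurrence is
  D(n) a_n - 1 a_{n-1} + 1 a_{n-2} = 0,  where D(n) = (r+n)(r+n-1) + (7/6)(r+n) + (-1/6).
  a_n = [1 a_{n-1} - 1 a_{n-2}] / D(n).
Since the indicial polynomial factors as (r - r_1)(r - r_2), D(n) = (r_1 + n - r_1)(r_1 + n - r_2) = n(n + 5/6).
Evaluating step by step (a_0 = 1):
  n = 1: D(1) = 1(1 + 5/6) = 11/6; numerator = 1(1) = 1; a_1 = (1)/(11/6) = 6/11
  n = 2: D(2) = 2(2 + 5/6) = 17/3; numerator = 1(6/11) - 1(1) = -5/11; a_2 = (-5/11)/(17/3) = -15/187
  n = 3: D(3) = 3(3 + 5/6) = 23/2; numerator = 1(-15/187) - 1(6/11) = -117/187; a_3 = (-117/187)/(23/2) = -234/4301

r = 1/3; a_0 = 1; a_1 = 6/11; a_2 = -15/187; a_3 = -234/4301


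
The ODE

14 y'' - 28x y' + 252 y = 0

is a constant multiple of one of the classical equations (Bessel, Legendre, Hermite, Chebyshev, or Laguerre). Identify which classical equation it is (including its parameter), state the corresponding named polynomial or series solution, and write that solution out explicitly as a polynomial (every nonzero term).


All three coefficients share the factor 14; dividing through by 14 gives  y'' - 2x y' + 18 y = 0.
This matches the Hermite equation y'' - 2x y' + 2n y = 0 with 2n = 18, so n = 9; the polynomial solution is H_9(x).
With y = sum_k a_k x^k, matching x^k gives (k+2)(k+1) a_{k+2} = 2(k - n) a_k = 2(k - 9) a_k. The right side vanishes at k = 9, so the series with the parity of 9 terminates at degree 9.
Standard normalization: leading coefficient of H_n is 2^n, so a_9 = 2^9 = 512. Work downward with a_k = (k+1)(k+2) a_{k+2} / (2(k - n)):
  a_7 = (8)(9)(512) / (2(7 - 9)) = 36864/(-4) = -9216
  a_5 = (6)(7)(-9216) / (2(5 - 9)) = -387072/(-8) = 48384
  a_3 = (4)(5)(48384) / (2(3 - 9)) = 967680/(-12) = -80640
  a_1 = (2)(3)(-80640) / (2(1 - 9)) = -483840/(-16) = 30240
Hence H_9(x) = 512 x^9 - 9216 x^7 + 48384 x^5 - 80640 x^3 + 30240 x.

H_9(x); series = 512 x^9 - 9216 x^7 + 48384 x^5 - 80640 x^3 + 30240 x


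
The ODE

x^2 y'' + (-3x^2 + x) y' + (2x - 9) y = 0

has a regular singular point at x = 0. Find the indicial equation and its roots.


Divide by x^2 to reach normal form y'' + P_1(x) y' + P_2(x) y = 0 with P_1(x) = -3 + 1/x and P_2(x) = 2/x - 9/x^2.
x = 0 is a singular point because the y'-coefficient -3 + 1/x has a pole at x = 0 and the y-coefficient 2/x - 9/x^2 has a pole at x = 0.
It is a regular singular point because x P_1(x) = p(x) = 1 - 3x and x^2 P_2(x) = q(x) = 2x - 9 are polynomials, hence analytic at x = 0.
p(0) = 1,  q(0) = -9.
Indicial equation: r(r-1) + p(0) r + q(0) = 0, i.e. r^2 + (p(0) - 1) r + q(0) = 0, i.e. r^2 - 9 = 0.
Discriminant: (0)^2 - 4(-9) = 36, so r = (0 ± 6)/2.
Solving: r_1 = 3, r_2 = -3.

indicial: r^2 - 9 = 0; roots r_1 = 3, r_2 = -3


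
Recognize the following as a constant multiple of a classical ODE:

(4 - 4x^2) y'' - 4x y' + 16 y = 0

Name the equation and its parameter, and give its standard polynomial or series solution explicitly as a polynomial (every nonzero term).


All three coefficients share the factor 4; dividing through by 4 gives  (1 - x^2) y'' - x y' + 4 y = 0.
This matches the Chebyshev equation (1 - x^2) y'' - x y' + n^2 y = 0 (note the -x y' term, not -2x y') with n^2 = 4, so n = 2; the polynomial solution is T_2(x).
With y = sum_k a_k x^k, matching x^k gives (k+2)(k+1) a_{k+2} = (k^2 - n^2) a_k = (k - 2)(k + 2) a_k. The right side vanishes at k = 2, so the series with the parity of 2 terminates at degree 2.
Standard normalization: leading coefficient of T_n is 2^(n-1), so a_2 = 2^1 = 2. Work downward with a_k = (k+1)(k+2) a_{k+2} / ((k - 2)(k + 2)):
  a_0 = (1)(2)(2) / ((0 - 2)(0 + 2)) = 4/(-4) = -1
Hence T_2(x) = 2 x^2 - 1.

T_2(x); series = 2 x^2 - 1


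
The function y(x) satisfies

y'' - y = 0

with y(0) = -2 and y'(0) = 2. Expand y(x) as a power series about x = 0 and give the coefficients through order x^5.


Ansatz: y(x) = sum_{n>=0} a_n x^n, so y'(x) = sum_{n>=1} n a_n x^(n-1) and y''(x) = sum_{n>=2} n(n-1) a_n x^(n-2).
Substitute into P(x) y'' + Q(x) y' + R(x) y = 0 with P(x) = 1, Q(x) = 0, R(x) = -1, and match powers of x.
Initial conditions: a_0 = -2, a_1 = 2.
Setting the coefficient of each power of x to zero and solving order by order (substituting the coefficients already found):
  x^0: 2 a_2 - a_0 = 0  ->  2 a_2 = a_0 = -2  ->  a_2 = -1
  x^1: 6 a_3 - a_1 = 0  ->  6 a_3 = a_1 = 2  ->  a_3 = 1/3
  x^2: 12 a_4 - a_2 = 0  ->  12 a_4 = a_2 = -1  ->  a_4 = -1/12
  x^3: 20 a_5 - a_3 = 0  ->  20 a_5 = a_3 = 1/3  ->  a_5 = 1/60
Truncated series: y(x) = -2 + 2 x - x^2 + (1/3) x^3 - (1/12) x^4 + (1/60) x^5 + O(x^6).

a_0 = -2; a_1 = 2; a_2 = -1; a_3 = 1/3; a_4 = -1/12; a_5 = 1/60


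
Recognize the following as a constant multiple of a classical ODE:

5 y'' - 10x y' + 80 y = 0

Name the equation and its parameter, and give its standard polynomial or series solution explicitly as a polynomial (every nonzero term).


All three coefficients share the factor 5; dividing through by 5 gives  y'' - 2x y' + 16 y = 0.
This matches the Hermite equation y'' - 2x y' + 2n y = 0 with 2n = 16, so n = 8; the polynomial solution is H_8(x).
With y = sum_k a_k x^k, matching x^k gives (k+2)(k+1) a_{k+2} = 2(k - n) a_k = 2(k - 8) a_k. The right side vanishes at k = 8, so the series with the parity of 8 terminates at degree 8.
Standard normalization: leading coefficient of H_n is 2^n, so a_8 = 2^8 = 256. Work downward with a_k = (k+1)(k+2) a_{k+2} / (2(k - n)):
  a_6 = (7)(8)(256) / (2(6 - 8)) = 14336/(-4) = -3584
  a_4 = (5)(6)(-3584) / (2(4 - 8)) = -107520/(-8) = 13440
  a_2 = (3)(4)(13440) / (2(2 - 8)) = 161280/(-12) = -13440
  a_0 = (1)(2)(-13440) / (2(0 - 8)) = -26880/(-16) = 1680
Hence H_8(x) = 256 x^8 - 3584 x^6 + 13440 x^4 - 13440 x^2 + 1680.

H_8(x); series = 256 x^8 - 3584 x^6 + 13440 x^4 - 13440 x^2 + 1680


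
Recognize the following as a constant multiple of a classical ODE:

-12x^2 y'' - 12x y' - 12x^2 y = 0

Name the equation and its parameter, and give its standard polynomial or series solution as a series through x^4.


All three coefficients share the factor -12; dividing through by -12 gives  x^2 y'' + x y' + x^2 y = 0.
This matches the Bessel equation x^2 y'' + x y' + (x^2 - nu^2) y = 0 with nu^2 = 0, so nu = 0; the solution bounded at x = 0 is J_0(x).
Frobenius at x = 0: indicial roots ±nu; for r = nu the recurrence k(k + 2nu) c_k = -c_{k-2} gives the standard series J_nu(x) = sum_{k>=0} (-1)^k / (k! (k+nu)!) (x/2)^(2k+nu). Evaluate the first 3 terms:
  k = 0: (-1)^0 / (0! * 0! * 2^0) x^0 = 1/(1*1*1) x^0 = (1) x^0
  k = 1: (-1)^1 / (1! * 1! * 2^2) x^2 = -1/(1*1*4) x^2 = (-1/4) x^2
  k = 2: (-1)^2 / (2! * 2! * 2^4) x^4 = 1/(2*2*16) x^4 = (1/64) x^4
Hence J_0(x) = x^4/64 - x^2/4 + 1 + ....

J_0(x); series = x^4/64 - x^2/4 + 1


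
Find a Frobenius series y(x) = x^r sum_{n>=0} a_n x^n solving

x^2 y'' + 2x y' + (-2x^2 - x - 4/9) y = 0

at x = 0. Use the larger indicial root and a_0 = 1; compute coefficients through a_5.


Write in Frobenius form y'' + (p(x)/x) y' + (q(x)/x^2) y = 0:
  p(x) = 2,  q(x) = -2x^2 - x - 4/9.
Indicial equation: r(r-1) + (2) r + (-4/9) = 0 -> roots r_1 = 1/3, r_2 = -4/3.
Take r = r_1 = 1/3. Let y(x) = x^r sum_{n>=0} a_n x^n with a_0 = 1.
Substitute y = x^r sum a_n x^n and match x^{r+n}. The recurrence is
  D(n) a_n - 1 a_{n-1} - 2 a_{n-2} = 0,  where D(n) = (r+n)(r+n-1) + (2)(r+n) + (-4/9).
  a_n = [1 a_{n-1} + 2 a_{n-2}] / D(n).
Since the indicial polynomial factors as (r - r_1)(r - r_2), D(n) = (r_1 + n - r_1)(r_1 + n - r_2) = n(n + 5/3).
Evaluating step by step (a_0 = 1):
  n = 1: D(1) = 1(1 + 5/3) = 8/3; numerator = 1(1) = 1; a_1 = (1)/(8/3) = 3/8
  n = 2: D(2) = 2(2 + 5/3) = 22/3; numerator = 1(3/8) + 2(1) = 19/8; a_2 = (19/8)/(22/3) = 57/176
  n = 3: D(3) = 3(3 + 5/3) = 14; numerator = 1(57/176) + 2(3/8) = 189/176; a_3 = (189/176)/(14) = 27/352
  n = 4: D(4) = 4(4 + 5/3) = 68/3; numerator = 1(27/352) + 2(57/176) = 255/352; a_4 = (255/352)/(68/3) = 45/1408
  n = 5: D(5) = 5(5 + 5/3) = 100/3; numerator = 1(45/1408) + 2(27/352) = 261/1408; a_5 = (261/1408)/(100/3) = 783/140800

r = 1/3; a_0 = 1; a_1 = 3/8; a_2 = 57/176; a_3 = 27/352; a_4 = 45/1408; a_5 = 783/140800


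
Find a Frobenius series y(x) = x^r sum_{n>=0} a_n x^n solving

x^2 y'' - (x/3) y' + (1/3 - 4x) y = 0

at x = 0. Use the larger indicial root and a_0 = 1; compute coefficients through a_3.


Write in Frobenius form y'' + (p(x)/x) y' + (q(x)/x^2) y = 0:
  p(x) = -1/3,  q(x) = 1/3 - 4x.
Indicial equation: r(r-1) + (-1/3) r + (1/3) = 0 -> roots r_1 = 1, r_2 = 1/3.
Take r = r_1 = 1. Let y(x) = x^r sum_{n>=0} a_n x^n with a_0 = 1.
Substitute y = x^r sum a_n x^n and match x^{r+n}. The recurrence is
  D(n) a_n - 4 a_{n-1} = 0,  where D(n) = (r+n)(r+n-1) + (-1/3)(r+n) + (1/3).
  a_n = 4 / D(n) * a_{n-1}.
Since the indicial polynomial factors as (r - r_1)(r - r_2), D(n) = (r_1 + n - r_1)(r_1 + n - r_2) = n(n + 2/3).
Evaluating step by step (a_0 = 1):
  n = 1: D(1) = 1(1 + 2/3) = 5/3; numerator = 4(1) = 4; a_1 = (4)/(5/3) = 12/5
  n = 2: D(2) = 2(2 + 2/3) = 16/3; numerator = 4(12/5) = 48/5; a_2 = (48/5)/(16/3) = 9/5
  n = 3: D(3) = 3(3 + 2/3) = 11; numerator = 4(9/5) = 36/5; a_3 = (36/5)/(11) = 36/55

r = 1; a_0 = 1; a_1 = 12/5; a_2 = 9/5; a_3 = 36/55


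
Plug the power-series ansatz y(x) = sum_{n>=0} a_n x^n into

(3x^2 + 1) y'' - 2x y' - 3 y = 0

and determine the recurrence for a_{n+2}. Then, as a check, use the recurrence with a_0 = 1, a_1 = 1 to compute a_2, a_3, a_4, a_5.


Substitute y = sum_n a_n x^n.
(1 + 3 x^2) y'' contributes (n+2)(n+1) a_{n+2} + 3 n(n-1) a_n at x^n.
-2 x y'(x) contributes -2 n a_n at x^n.
-3 y(x) contributes -3 a_n at x^n.
Matching x^n: (n+2)(n+1) a_{n+2} + (3 n(n-1) - 2 n - 3) a_n = 0.
Thus a_{n+2} = (-3 n(n-1) + 2 n + 3) / ((n+1)(n+2)) * a_n.

Check with a_0 = 1, a_1 = 1 (apply the recurrence for n = 0, 1, 2, 3): a_0 = 1, a_1 = 1, a_2 = 3/2, a_3 = 5/6, a_4 = 1/8, a_5 = -3/8.

a_(n+2) = (-3 n(n-1) + 2 n + 3) / ((n+1)(n+2)) * a_n; check: a_0 = 1, a_1 = 1, a_2 = 3/2, a_3 = 5/6, a_4 = 1/8, a_5 = -3/8


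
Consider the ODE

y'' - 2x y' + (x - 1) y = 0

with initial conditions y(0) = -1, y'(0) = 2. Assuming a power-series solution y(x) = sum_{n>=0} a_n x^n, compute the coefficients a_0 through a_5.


Ansatz: y(x) = sum_{n>=0} a_n x^n, so y'(x) = sum_{n>=1} n a_n x^(n-1) and y''(x) = sum_{n>=2} n(n-1) a_n x^(n-2).
Substitute into P(x) y'' + Q(x) y' + R(x) y = 0 with P(x) = 1, Q(x) = -2x, R(x) = x - 1, and match powers of x.
Initial conditions: a_0 = -1, a_1 = 2.
Setting the coefficient of each power of x to zero and solving order by order (substituting the coefficients already found):
  x^0: 2 a_2 - a_0 = 0  ->  2 a_2 = a_0 = -1  ->  a_2 = -1/2
  x^1: 6 a_3 - 3 a_1 + a_0 = 0  ->  6 a_3 = 3 a_1 - a_0 = 7  ->  a_3 = 7/6
  x^2: 12 a_4 - 5 a_2 + a_1 = 0  ->  12 a_4 = 5 a_2 - a_1 = -9/2  ->  a_4 = -3/8
  x^3: 20 a_5 - 7 a_3 + a_2 = 0  ->  20 a_5 = 7 a_3 - a_2 = 26/3  ->  a_5 = 13/30
Truncated series: y(x) = -1 + 2 x - (1/2) x^2 + (7/6) x^3 - (3/8) x^4 + (13/30) x^5 + O(x^6).

a_0 = -1; a_1 = 2; a_2 = -1/2; a_3 = 7/6; a_4 = -3/8; a_5 = 13/30


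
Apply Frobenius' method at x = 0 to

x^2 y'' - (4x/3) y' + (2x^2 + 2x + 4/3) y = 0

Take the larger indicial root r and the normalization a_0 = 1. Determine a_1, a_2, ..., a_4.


Write in Frobenius form y'' + (p(x)/x) y' + (q(x)/x^2) y = 0:
  p(x) = -4/3,  q(x) = 2x^2 + 2x + 4/3.
Indicial equation: r(r-1) + (-4/3) r + (4/3) = 0 -> roots r_1 = 4/3, r_2 = 1.
Take r = r_1 = 4/3. Let y(x) = x^r sum_{n>=0} a_n x^n with a_0 = 1.
Substitute y = x^r sum a_n x^n and match x^{r+n}. The recurrence is
  D(n) a_n + 2 a_{n-1} + 2 a_{n-2} = 0,  where D(n) = (r+n)(r+n-1) + (-4/3)(r+n) + (4/3).
  a_n = [-2 a_{n-1} - 2 a_{n-2}] / D(n).
Since the indicial polynomial factors as (r - r_1)(r - r_2), D(n) = (r_1 + n - r_1)(r_1 + n - r_2) = n(n + 1/3).
Evaluating step by step (a_0 = 1):
  n = 1: D(1) = 1(1 + 1/3) = 4/3; numerator = -2(1) = -2; a_1 = (-2)/(4/3) = -3/2
  n = 2: D(2) = 2(2 + 1/3) = 14/3; numerator = -2(-3/2) - 2(1) = 1; a_2 = (1)/(14/3) = 3/14
  n = 3: D(3) = 3(3 + 1/3) = 10; numerator = -2(3/14) - 2(-3/2) = 18/7; a_3 = (18/7)/(10) = 9/35
  n = 4: D(4) = 4(4 + 1/3) = 52/3; numerator = -2(9/35) - 2(3/14) = -33/35; a_4 = (-33/35)/(52/3) = -99/1820

r = 4/3; a_0 = 1; a_1 = -3/2; a_2 = 3/14; a_3 = 9/35; a_4 = -99/1820


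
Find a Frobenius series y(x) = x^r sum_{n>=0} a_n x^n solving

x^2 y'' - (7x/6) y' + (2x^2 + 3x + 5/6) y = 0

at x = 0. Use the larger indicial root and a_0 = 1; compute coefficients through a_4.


Write in Frobenius form y'' + (p(x)/x) y' + (q(x)/x^2) y = 0:
  p(x) = -7/6,  q(x) = 2x^2 + 3x + 5/6.
Indicial equation: r(r-1) + (-7/6) r + (5/6) = 0 -> roots r_1 = 5/3, r_2 = 1/2.
Take r = r_1 = 5/3. Let y(x) = x^r sum_{n>=0} a_n x^n with a_0 = 1.
Substitute y = x^r sum a_n x^n and match x^{r+n}. The recurrence is
  D(n) a_n + 3 a_{n-1} + 2 a_{n-2} = 0,  where D(n) = (r+n)(r+n-1) + (-7/6)(r+n) + (5/6).
  a_n = [-3 a_{n-1} - 2 a_{n-2}] / D(n).
Since the indicial polynomial factors as (r - r_1)(r - r_2), D(n) = (r_1 + n - r_1)(r_1 + n - r_2) = n(n + 7/6).
Evaluating step by step (a_0 = 1):
  n = 1: D(1) = 1(1 + 7/6) = 13/6; numerator = -3(1) = -3; a_1 = (-3)/(13/6) = -18/13
  n = 2: D(2) = 2(2 + 7/6) = 19/3; numerator = -3(-18/13) - 2(1) = 28/13; a_2 = (28/13)/(19/3) = 84/247
  n = 3: D(3) = 3(3 + 7/6) = 25/2; numerator = -3(84/247) - 2(-18/13) = 432/247; a_3 = (432/247)/(25/2) = 864/6175
  n = 4: D(4) = 4(4 + 7/6) = 62/3; numerator = -3(864/6175) - 2(84/247) = -6792/6175; a_4 = (-6792/6175)/(62/3) = -10188/191425

r = 5/3; a_0 = 1; a_1 = -18/13; a_2 = 84/247; a_3 = 864/6175; a_4 = -10188/191425


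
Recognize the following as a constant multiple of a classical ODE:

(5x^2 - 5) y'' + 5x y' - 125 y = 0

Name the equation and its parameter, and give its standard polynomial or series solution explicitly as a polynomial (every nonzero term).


All three coefficients share the factor -5; dividing through by -5 gives  (1 - x^2) y'' - x y' + 25 y = 0.
This matches the Chebyshev equation (1 - x^2) y'' - x y' + n^2 y = 0 (note the -x y' term, not -2x y') with n^2 = 25, so n = 5; the polynomial solution is T_5(x).
With y = sum_k a_k x^k, matching x^k gives (k+2)(k+1) a_{k+2} = (k^2 - n^2) a_k = (k - 5)(k + 5) a_k. The right side vanishes at k = 5, so the series with the parity of 5 terminates at degree 5.
Standard normalization: leading coefficient of T_n is 2^(n-1), so a_5 = 2^4 = 16. Work downward with a_k = (k+1)(k+2) a_{k+2} / ((k - 5)(k + 5)):
  a_3 = (4)(5)(16) / ((3 - 5)(3 + 5)) = 320/(-16) = -20
  a_1 = (2)(3)(-20) / ((1 - 5)(1 + 5)) = -120/(-24) = 5
Hence T_5(x) = 16 x^5 - 20 x^3 + 5 x.

T_5(x); series = 16 x^5 - 20 x^3 + 5 x


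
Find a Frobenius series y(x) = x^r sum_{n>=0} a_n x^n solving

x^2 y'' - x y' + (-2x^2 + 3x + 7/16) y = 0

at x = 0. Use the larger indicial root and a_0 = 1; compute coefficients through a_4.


Write in Frobenius form y'' + (p(x)/x) y' + (q(x)/x^2) y = 0:
  p(x) = -1,  q(x) = -2x^2 + 3x + 7/16.
Indicial equation: r(r-1) + (-1) r + (7/16) = 0 -> roots r_1 = 7/4, r_2 = 1/4.
Take r = r_1 = 7/4. Let y(x) = x^r sum_{n>=0} a_n x^n with a_0 = 1.
Substitute y = x^r sum a_n x^n and match x^{r+n}. The recurrence is
  D(n) a_n + 3 a_{n-1} - 2 a_{n-2} = 0,  where D(n) = (r+n)(r+n-1) + (-1)(r+n) + (7/16).
  a_n = [-3 a_{n-1} + 2 a_{n-2}] / D(n).
Since the indicial polynomial factors as (r - r_1)(r - r_2), D(n) = (r_1 + n - r_1)(r_1 + n - r_2) = n(n + 3/2).
Evaluating step by step (a_0 = 1):
  n = 1: D(1) = 1(1 + 3/2) = 5/2; numerator = -3(1) = -3; a_1 = (-3)/(5/2) = -6/5
  n = 2: D(2) = 2(2 + 3/2) = 7; numerator = -3(-6/5) + 2(1) = 28/5; a_2 = (28/5)/(7) = 4/5
  n = 3: D(3) = 3(3 + 3/2) = 27/2; numerator = -3(4/5) + 2(-6/5) = -24/5; a_3 = (-24/5)/(27/2) = -16/45
  n = 4: D(4) = 4(4 + 3/2) = 22; numerator = -3(-16/45) + 2(4/5) = 8/3; a_4 = (8/3)/(22) = 4/33

r = 7/4; a_0 = 1; a_1 = -6/5; a_2 = 4/5; a_3 = -16/45; a_4 = 4/33


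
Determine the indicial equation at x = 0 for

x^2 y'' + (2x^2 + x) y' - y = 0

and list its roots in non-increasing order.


Divide by x^2 to reach normal form y'' + P_1(x) y' + P_2(x) y = 0 with P_1(x) = 2 + 1/x and P_2(x) = -1/x^2.
x = 0 is a singular point because the y'-coefficient 2 + 1/x has a pole at x = 0 and the y-coefficient -1/x^2 has a pole at x = 0.
It is a regular singular point because x P_1(x) = p(x) = 2x + 1 and x^2 P_2(x) = q(x) = -1 are polynomials, hence analytic at x = 0.
p(0) = 1,  q(0) = -1.
Indicial equation: r(r-1) + p(0) r + q(0) = 0, i.e. r^2 + (p(0) - 1) r + q(0) = 0, i.e. r^2 - 1 = 0.
Discriminant: (0)^2 - 4(-1) = 4, so r = (0 ± 2)/2.
Solving: r_1 = 1, r_2 = -1.

indicial: r^2 - 1 = 0; roots r_1 = 1, r_2 = -1


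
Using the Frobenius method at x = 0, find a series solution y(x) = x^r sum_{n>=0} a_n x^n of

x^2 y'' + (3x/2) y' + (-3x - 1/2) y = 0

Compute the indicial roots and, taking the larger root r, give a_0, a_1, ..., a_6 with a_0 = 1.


Write in Frobenius form y'' + (p(x)/x) y' + (q(x)/x^2) y = 0:
  p(x) = 3/2,  q(x) = -3x - 1/2.
Indicial equation: r(r-1) + (3/2) r + (-1/2) = 0 -> roots r_1 = 1/2, r_2 = -1.
Take r = r_1 = 1/2. Let y(x) = x^r sum_{n>=0} a_n x^n with a_0 = 1.
Substitute y = x^r sum a_n x^n and match x^{r+n}. The recurrence is
  D(n) a_n - 3 a_{n-1} = 0,  where D(n) = (r+n)(r+n-1) + (3/2)(r+n) + (-1/2).
  a_n = 3 / D(n) * a_{n-1}.
Since the indicial polynomial factors as (r - r_1)(r - r_2), D(n) = (r_1 + n - r_1)(r_1 + n - r_2) = n(n + 3/2).
Evaluating step by step (a_0 = 1):
  n = 1: D(1) = 1(1 + 3/2) = 5/2; numerator = 3(1) = 3; a_1 = (3)/(5/2) = 6/5
  n = 2: D(2) = 2(2 + 3/2) = 7; numerator = 3(6/5) = 18/5; a_2 = (18/5)/(7) = 18/35
  n = 3: D(3) = 3(3 + 3/2) = 27/2; numerator = 3(18/35) = 54/35; a_3 = (54/35)/(27/2) = 4/35
  n = 4: D(4) = 4(4 + 3/2) = 22; numerator = 3(4/35) = 12/35; a_4 = (12/35)/(22) = 6/385
  n = 5: D(5) = 5(5 + 3/2) = 65/2; numerator = 3(6/385) = 18/385; a_5 = (18/385)/(65/2) = 36/25025
  n = 6: D(6) = 6(6 + 3/2) = 45; numerator = 3(36/25025) = 108/25025; a_6 = (108/25025)/(45) = 12/125125

r = 1/2; a_0 = 1; a_1 = 6/5; a_2 = 18/35; a_3 = 4/35; a_4 = 6/385; a_5 = 36/25025; a_6 = 12/125125


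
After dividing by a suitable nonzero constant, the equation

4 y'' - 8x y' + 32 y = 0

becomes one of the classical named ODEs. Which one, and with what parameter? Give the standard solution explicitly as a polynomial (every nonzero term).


All three coefficients share the factor 4; dividing through by 4 gives  y'' - 2x y' + 8 y = 0.
This matches the Hermite equation y'' - 2x y' + 2n y = 0 with 2n = 8, so n = 4; the polynomial solution is H_4(x).
With y = sum_k a_k x^k, matching x^k gives (k+2)(k+1) a_{k+2} = 2(k - n) a_k = 2(k - 4) a_k. The right side vanishes at k = 4, so the series with the parity of 4 terminates at degree 4.
Standard normalization: leading coefficient of H_n is 2^n, so a_4 = 2^4 = 16. Work downward with a_k = (k+1)(k+2) a_{k+2} / (2(k - n)):
  a_2 = (3)(4)(16) / (2(2 - 4)) = 192/(-4) = -48
  a_0 = (1)(2)(-48) / (2(0 - 4)) = -96/(-8) = 12
Hence H_4(x) = 16 x^4 - 48 x^2 + 12.

H_4(x); series = 16 x^4 - 48 x^2 + 12


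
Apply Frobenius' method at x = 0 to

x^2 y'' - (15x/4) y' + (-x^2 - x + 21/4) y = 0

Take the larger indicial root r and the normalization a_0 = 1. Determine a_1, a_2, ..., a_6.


Write in Frobenius form y'' + (p(x)/x) y' + (q(x)/x^2) y = 0:
  p(x) = -15/4,  q(x) = -x^2 - x + 21/4.
Indicial equation: r(r-1) + (-15/4) r + (21/4) = 0 -> roots r_1 = 3, r_2 = 7/4.
Take r = r_1 = 3. Let y(x) = x^r sum_{n>=0} a_n x^n with a_0 = 1.
Substitute y = x^r sum a_n x^n and match x^{r+n}. The recurrence is
  D(n) a_n - 1 a_{n-1} - 1 a_{n-2} = 0,  where D(n) = (r+n)(r+n-1) + (-15/4)(r+n) + (21/4).
  a_n = [1 a_{n-1} + 1 a_{n-2}] / D(n).
Since the indicial polynomial factors as (r - r_1)(r - r_2), D(n) = (r_1 + n - r_1)(r_1 + n - r_2) = n(n + 5/4).
Evaluating step by step (a_0 = 1):
  n = 1: D(1) = 1(1 + 5/4) = 9/4; numerator = 1(1) = 1; a_1 = (1)/(9/4) = 4/9
  n = 2: D(2) = 2(2 + 5/4) = 13/2; numerator = 1(4/9) + 1(1) = 13/9; a_2 = (13/9)/(13/2) = 2/9
  n = 3: D(3) = 3(3 + 5/4) = 51/4; numerator = 1(2/9) + 1(4/9) = 2/3; a_3 = (2/3)/(51/4) = 8/153
  n = 4: D(4) = 4(4 + 5/4) = 21; numerator = 1(8/153) + 1(2/9) = 14/51; a_4 = (14/51)/(21) = 2/153
  n = 5: D(5) = 5(5 + 5/4) = 125/4; numerator = 1(2/153) + 1(8/153) = 10/153; a_5 = (10/153)/(125/4) = 8/3825
  n = 6: D(6) = 6(6 + 5/4) = 87/2; numerator = 1(8/3825) + 1(2/153) = 58/3825; a_6 = (58/3825)/(87/2) = 4/11475

r = 3; a_0 = 1; a_1 = 4/9; a_2 = 2/9; a_3 = 8/153; a_4 = 2/153; a_5 = 8/3825; a_6 = 4/11475


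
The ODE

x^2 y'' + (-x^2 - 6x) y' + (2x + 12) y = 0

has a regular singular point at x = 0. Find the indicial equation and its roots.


Divide by x^2 to reach normal form y'' + P_1(x) y' + P_2(x) y = 0 with P_1(x) = -1 - 6/x and P_2(x) = 2/x + 12/x^2.
x = 0 is a singular point because the y'-coefficient -1 - 6/x has a pole at x = 0 and the y-coefficient 2/x + 12/x^2 has a pole at x = 0.
It is a regular singular point because x P_1(x) = p(x) = -x - 6 and x^2 P_2(x) = q(x) = 2x + 12 are polynomials, hence analytic at x = 0.
p(0) = -6,  q(0) = 12.
Indicial equation: r(r-1) + p(0) r + q(0) = 0, i.e. r^2 + (p(0) - 1) r + q(0) = 0, i.e. r^2 - 7 r + 12 = 0.
Discriminant: (-7)^2 - 4(12) = 1, so r = (7 ± 1)/2.
Solving: r_1 = 4, r_2 = 3.

indicial: r^2 - 7 r + 12 = 0; roots r_1 = 4, r_2 = 3


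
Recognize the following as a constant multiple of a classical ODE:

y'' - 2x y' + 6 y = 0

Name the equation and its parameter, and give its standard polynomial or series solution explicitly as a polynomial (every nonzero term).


The equation is already in a standard form:  y'' - 2x y' + 6 y = 0.
This matches the Hermite equation y'' - 2x y' + 2n y = 0 with 2n = 6, so n = 3; the polynomial solution is H_3(x).
With y = sum_k a_k x^k, matching x^k gives (k+2)(k+1) a_{k+2} = 2(k - n) a_k = 2(k - 3) a_k. The right side vanishes at k = 3, so the series with the parity of 3 terminates at degree 3.
Standard normalization: leading coefficient of H_n is 2^n, so a_3 = 2^3 = 8. Work downward with a_k = (k+1)(k+2) a_{k+2} / (2(k - n)):
  a_1 = (2)(3)(8) / (2(1 - 3)) = 48/(-4) = -12
Hence H_3(x) = 8 x^3 - 12 x.

H_3(x); series = 8 x^3 - 12 x


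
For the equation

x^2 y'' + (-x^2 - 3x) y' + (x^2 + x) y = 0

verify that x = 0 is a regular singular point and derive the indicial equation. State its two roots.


Divide by x^2 to reach normal form y'' + P_1(x) y' + P_2(x) y = 0 with P_1(x) = -1 - 3/x and P_2(x) = 1 + 1/x.
x = 0 is a singular point because the y'-coefficient -1 - 3/x has a pole at x = 0 and the y-coefficient 1 + 1/x has a pole at x = 0.
It is a regular singular point because x P_1(x) = p(x) = -x - 3 and x^2 P_2(x) = q(x) = x^2 + x are polynomials, hence analytic at x = 0.
p(0) = -3,  q(0) = 0.
Indicial equation: r(r-1) + p(0) r + q(0) = 0, i.e. r^2 + (p(0) - 1) r + q(0) = 0, i.e. r^2 - 4 r = 0.
Discriminant: (-4)^2 - 4(0) = 16, so r = (4 ± 4)/2.
Solving: r_1 = 4, r_2 = 0.

indicial: r^2 - 4 r = 0; roots r_1 = 4, r_2 = 0


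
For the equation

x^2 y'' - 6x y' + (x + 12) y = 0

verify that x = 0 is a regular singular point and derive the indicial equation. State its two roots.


Divide by x^2 to reach normal form y'' + P_1(x) y' + P_2(x) y = 0 with P_1(x) = -6/x and P_2(x) = 1/x + 12/x^2.
x = 0 is a singular point because the y'-coefficient -6/x has a pole at x = 0 and the y-coefficient 1/x + 12/x^2 has a pole at x = 0.
It is a regular singular point because x P_1(x) = p(x) = -6 and x^2 P_2(x) = q(x) = x + 12 are polynomials, hence analytic at x = 0.
p(0) = -6,  q(0) = 12.
Indicial equation: r(r-1) + p(0) r + q(0) = 0, i.e. r^2 + (p(0) - 1) r + q(0) = 0, i.e. r^2 - 7 r + 12 = 0.
Discriminant: (-7)^2 - 4(12) = 1, so r = (7 ± 1)/2.
Solving: r_1 = 4, r_2 = 3.

indicial: r^2 - 7 r + 12 = 0; roots r_1 = 4, r_2 = 3


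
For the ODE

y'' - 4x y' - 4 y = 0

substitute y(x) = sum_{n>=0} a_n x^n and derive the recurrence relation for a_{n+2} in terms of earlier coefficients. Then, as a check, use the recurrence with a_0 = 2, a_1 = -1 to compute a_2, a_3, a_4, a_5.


Substitute y = sum_n a_n x^n.
y''(x) has coefficient (n+2)(n+1) a_{n+2} at x^n;
-4 x y'(x) has coefficient -4 n a_n at x^n (shift);
-4 y(x) has coefficient -4 a_n at x^n.
Matching x^n: (n+2)(n+1) a_{n+2} + (-4n - 4) a_n = 0.
Thus a_{n+2} = (4n + 4) / ((n+1)(n+2)) * a_n.

Check with a_0 = 2, a_1 = -1 (apply the recurrence for n = 0, 1, 2, 3): a_0 = 2, a_1 = -1, a_2 = 4, a_3 = -4/3, a_4 = 4, a_5 = -16/15.

a_(n+2) = (4n + 4) / ((n+1)(n+2)) * a_n; check: a_0 = 2, a_1 = -1, a_2 = 4, a_3 = -4/3, a_4 = 4, a_5 = -16/15


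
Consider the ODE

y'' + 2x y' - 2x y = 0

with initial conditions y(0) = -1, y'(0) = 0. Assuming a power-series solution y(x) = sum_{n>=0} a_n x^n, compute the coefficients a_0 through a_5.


Ansatz: y(x) = sum_{n>=0} a_n x^n, so y'(x) = sum_{n>=1} n a_n x^(n-1) and y''(x) = sum_{n>=2} n(n-1) a_n x^(n-2).
Substitute into P(x) y'' + Q(x) y' + R(x) y = 0 with P(x) = 1, Q(x) = 2x, R(x) = -2x, and match powers of x.
Initial conditions: a_0 = -1, a_1 = 0.
Setting the coefficient of each power of x to zero and solving order by order (substituting the coefficients already found):
  x^0: 2 a_2 = 0  ->  a_2 = 0
  x^1: 6 a_3 + 2 a_1 - 2 a_0 = 0  ->  6 a_3 = -2 a_1 + 2 a_0 = -2  ->  a_3 = -1/3
  x^2: 12 a_4 + 4 a_2 - 2 a_1 = 0  ->  12 a_4 = -4 a_2 + 2 a_1 = 0  ->  a_4 = 0
  x^3: 20 a_5 + 6 a_3 - 2 a_2 = 0  ->  20 a_5 = -6 a_3 + 2 a_2 = 2  ->  a_5 = 1/10
Truncated series: y(x) = -1 - (1/3) x^3 + (1/10) x^5 + O(x^6).

a_0 = -1; a_1 = 0; a_2 = 0; a_3 = -1/3; a_4 = 0; a_5 = 1/10


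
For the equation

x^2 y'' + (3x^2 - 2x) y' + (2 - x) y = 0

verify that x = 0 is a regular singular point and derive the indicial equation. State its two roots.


Divide by x^2 to reach normal form y'' + P_1(x) y' + P_2(x) y = 0 with P_1(x) = 3 - 2/x and P_2(x) = -1/x + 2/x^2.
x = 0 is a singular point because the y'-coefficient 3 - 2/x has a pole at x = 0 and the y-coefficient -1/x + 2/x^2 has a pole at x = 0.
It is a regular singular point because x P_1(x) = p(x) = 3x - 2 and x^2 P_2(x) = q(x) = 2 - x are polynomials, hence analytic at x = 0.
p(0) = -2,  q(0) = 2.
Indicial equation: r(r-1) + p(0) r + q(0) = 0, i.e. r^2 + (p(0) - 1) r + q(0) = 0, i.e. r^2 - 3 r + 2 = 0.
Discriminant: (-3)^2 - 4(2) = 1, so r = (3 ± 1)/2.
Solving: r_1 = 2, r_2 = 1.

indicial: r^2 - 3 r + 2 = 0; roots r_1 = 2, r_2 = 1


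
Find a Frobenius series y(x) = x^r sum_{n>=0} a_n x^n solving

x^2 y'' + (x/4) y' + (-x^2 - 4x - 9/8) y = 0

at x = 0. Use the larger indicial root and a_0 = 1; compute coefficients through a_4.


Write in Frobenius form y'' + (p(x)/x) y' + (q(x)/x^2) y = 0:
  p(x) = 1/4,  q(x) = -x^2 - 4x - 9/8.
Indicial equation: r(r-1) + (1/4) r + (-9/8) = 0 -> roots r_1 = 3/2, r_2 = -3/4.
Take r = r_1 = 3/2. Let y(x) = x^r sum_{n>=0} a_n x^n with a_0 = 1.
Substitute y = x^r sum a_n x^n and match x^{r+n}. The recurrence is
  D(n) a_n - 4 a_{n-1} - 1 a_{n-2} = 0,  where D(n) = (r+n)(r+n-1) + (1/4)(r+n) + (-9/8).
  a_n = [4 a_{n-1} + 1 a_{n-2}] / D(n).
Since the indicial polynomial factors as (r - r_1)(r - r_2), D(n) = (r_1 + n - r_1)(r_1 + n - r_2) = n(n + 9/4).
Evaluating step by step (a_0 = 1):
  n = 1: D(1) = 1(1 + 9/4) = 13/4; numerator = 4(1) = 4; a_1 = (4)/(13/4) = 16/13
  n = 2: D(2) = 2(2 + 9/4) = 17/2; numerator = 4(16/13) + 1(1) = 77/13; a_2 = (77/13)/(17/2) = 154/221
  n = 3: D(3) = 3(3 + 9/4) = 63/4; numerator = 4(154/221) + 1(16/13) = 888/221; a_3 = (888/221)/(63/4) = 1184/4641
  n = 4: D(4) = 4(4 + 9/4) = 25; numerator = 4(1184/4641) + 1(154/221) = 7970/4641; a_4 = (7970/4641)/(25) = 1594/23205

r = 3/2; a_0 = 1; a_1 = 16/13; a_2 = 154/221; a_3 = 1184/4641; a_4 = 1594/23205


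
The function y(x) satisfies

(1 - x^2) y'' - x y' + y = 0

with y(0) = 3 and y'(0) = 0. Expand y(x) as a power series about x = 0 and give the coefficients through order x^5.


Ansatz: y(x) = sum_{n>=0} a_n x^n, so y'(x) = sum_{n>=1} n a_n x^(n-1) and y''(x) = sum_{n>=2} n(n-1) a_n x^(n-2).
Substitute into P(x) y'' + Q(x) y' + R(x) y = 0 with P(x) = 1 - x^2, Q(x) = -x, R(x) = 1, and match powers of x.
Initial conditions: a_0 = 3, a_1 = 0.
Setting the coefficient of each power of x to zero and solving order by order (substituting the coefficients already found):
  x^0: 2 a_2 + a_0 = 0  ->  2 a_2 = -a_0 = -3  ->  a_2 = -3/2
  x^1: 6 a_3 = 0  ->  a_3 = 0
  x^2: 12 a_4 - 3 a_2 = 0  ->  12 a_4 = 3 a_2 = -9/2  ->  a_4 = -3/8
  x^3: 20 a_5 - 8 a_3 = 0  ->  20 a_5 = 8 a_3 = 0  ->  a_5 = 0
Truncated series: y(x) = 3 - (3/2) x^2 - (3/8) x^4 + O(x^6).

a_0 = 3; a_1 = 0; a_2 = -3/2; a_3 = 0; a_4 = -3/8; a_5 = 0


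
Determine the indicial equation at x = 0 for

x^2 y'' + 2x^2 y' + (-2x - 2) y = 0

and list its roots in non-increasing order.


Divide by x^2 to reach normal form y'' + P_1(x) y' + P_2(x) y = 0 with P_1(x) = 2 and P_2(x) = -2/x - 2/x^2.
x = 0 is a singular point because the y-coefficient -2/x - 2/x^2 has a pole at x = 0.
It is a regular singular point because x P_1(x) = p(x) = 2x and x^2 P_2(x) = q(x) = -2x - 2 are polynomials, hence analytic at x = 0.
p(0) = 0,  q(0) = -2.
Indicial equation: r(r-1) + p(0) r + q(0) = 0, i.e. r^2 + (p(0) - 1) r + q(0) = 0, i.e. r^2 - 1 r - 2 = 0.
Discriminant: (-1)^2 - 4(-2) = 9, so r = (1 ± 3)/2.
Solving: r_1 = 2, r_2 = -1.

indicial: r^2 - 1 r - 2 = 0; roots r_1 = 2, r_2 = -1


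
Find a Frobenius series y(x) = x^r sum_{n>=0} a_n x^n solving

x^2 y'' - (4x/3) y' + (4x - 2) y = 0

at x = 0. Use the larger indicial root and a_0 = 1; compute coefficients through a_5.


Write in Frobenius form y'' + (p(x)/x) y' + (q(x)/x^2) y = 0:
  p(x) = -4/3,  q(x) = 4x - 2.
Indicial equation: r(r-1) + (-4/3) r + (-2) = 0 -> roots r_1 = 3, r_2 = -2/3.
Take r = r_1 = 3. Let y(x) = x^r sum_{n>=0} a_n x^n with a_0 = 1.
Substitute y = x^r sum a_n x^n and match x^{r+n}. The recurrence is
  D(n) a_n + 4 a_{n-1} = 0,  where D(n) = (r+n)(r+n-1) + (-4/3)(r+n) + (-2).
  a_n = -4 / D(n) * a_{n-1}.
Since the indicial polynomial factors as (r - r_1)(r - r_2), D(n) = (r_1 + n - r_1)(r_1 + n - r_2) = n(n + 11/3).
Evaluating step by step (a_0 = 1):
  n = 1: D(1) = 1(1 + 11/3) = 14/3; numerator = -4(1) = -4; a_1 = (-4)/(14/3) = -6/7
  n = 2: D(2) = 2(2 + 11/3) = 34/3; numerator = -4(-6/7) = 24/7; a_2 = (24/7)/(34/3) = 36/119
  n = 3: D(3) = 3(3 + 11/3) = 20; numerator = -4(36/119) = -144/119; a_3 = (-144/119)/(20) = -36/595
  n = 4: D(4) = 4(4 + 11/3) = 92/3; numerator = -4(-36/595) = 144/595; a_4 = (144/595)/(92/3) = 108/13685
  n = 5: D(5) = 5(5 + 11/3) = 130/3; numerator = -4(108/13685) = -432/13685; a_5 = (-432/13685)/(130/3) = -648/889525

r = 3; a_0 = 1; a_1 = -6/7; a_2 = 36/119; a_3 = -36/595; a_4 = 108/13685; a_5 = -648/889525


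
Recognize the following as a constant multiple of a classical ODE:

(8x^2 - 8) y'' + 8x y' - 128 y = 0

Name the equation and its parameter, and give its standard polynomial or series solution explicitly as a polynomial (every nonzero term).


All three coefficients share the factor -8; dividing through by -8 gives  (1 - x^2) y'' - x y' + 16 y = 0.
This matches the Chebyshev equation (1 - x^2) y'' - x y' + n^2 y = 0 (note the -x y' term, not -2x y') with n^2 = 16, so n = 4; the polynomial solution is T_4(x).
With y = sum_k a_k x^k, matching x^k gives (k+2)(k+1) a_{k+2} = (k^2 - n^2) a_k = (k - 4)(k + 4) a_k. The right side vanishes at k = 4, so the series with the parity of 4 terminates at degree 4.
Standard normalization: leading coefficient of T_n is 2^(n-1), so a_4 = 2^3 = 8. Work downward with a_k = (k+1)(k+2) a_{k+2} / ((k - 4)(k + 4)):
  a_2 = (3)(4)(8) / ((2 - 4)(2 + 4)) = 96/(-12) = -8
  a_0 = (1)(2)(-8) / ((0 - 4)(0 + 4)) = -16/(-16) = 1
Hence T_4(x) = 8 x^4 - 8 x^2 + 1.

T_4(x); series = 8 x^4 - 8 x^2 + 1


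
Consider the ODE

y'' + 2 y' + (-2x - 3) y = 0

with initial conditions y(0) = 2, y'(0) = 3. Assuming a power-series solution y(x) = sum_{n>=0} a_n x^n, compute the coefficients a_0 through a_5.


Ansatz: y(x) = sum_{n>=0} a_n x^n, so y'(x) = sum_{n>=1} n a_n x^(n-1) and y''(x) = sum_{n>=2} n(n-1) a_n x^(n-2).
Substitute into P(x) y'' + Q(x) y' + R(x) y = 0 with P(x) = 1, Q(x) = 2, R(x) = -2x - 3, and match powers of x.
Initial conditions: a_0 = 2, a_1 = 3.
Setting the coefficient of each power of x to zero and solving order by order (substituting the coefficients already found):
  x^0: 2 a_2 + 2 a_1 - 3 a_0 = 0  ->  2 a_2 = -2 a_1 + 3 a_0 = 0  ->  a_2 = 0
  x^1: 6 a_3 + 4 a_2 - 3 a_1 - 2 a_0 = 0  ->  6 a_3 = -4 a_2 + 3 a_1 + 2 a_0 = 13  ->  a_3 = 13/6
  x^2: 12 a_4 + 6 a_3 - 3 a_2 - 2 a_1 = 0  ->  12 a_4 = -6 a_3 + 3 a_2 + 2 a_1 = -7  ->  a_4 = -7/12
  x^3: 20 a_5 + 8 a_4 - 3 a_3 - 2 a_2 = 0  ->  20 a_5 = -8 a_4 + 3 a_3 + 2 a_2 = 67/6  ->  a_5 = 67/120
Truncated series: y(x) = 2 + 3 x + (13/6) x^3 - (7/12) x^4 + (67/120) x^5 + O(x^6).

a_0 = 2; a_1 = 3; a_2 = 0; a_3 = 13/6; a_4 = -7/12; a_5 = 67/120


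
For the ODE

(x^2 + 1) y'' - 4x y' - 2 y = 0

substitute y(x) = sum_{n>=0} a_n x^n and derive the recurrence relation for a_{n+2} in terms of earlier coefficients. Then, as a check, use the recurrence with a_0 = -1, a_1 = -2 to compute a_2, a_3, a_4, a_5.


Substitute y = sum_n a_n x^n.
(1 + 1 x^2) y'' contributes (n+2)(n+1) a_{n+2} + n(n-1) a_n at x^n.
-4 x y'(x) contributes -4 n a_n at x^n.
-2 y(x) contributes -2 a_n at x^n.
Matching x^n: (n+2)(n+1) a_{n+2} + (n(n-1) - 4 n - 2) a_n = 0.
Thus a_{n+2} = (-n(n-1) + 4 n + 2) / ((n+1)(n+2)) * a_n.

Check with a_0 = -1, a_1 = -2 (apply the recurrence for n = 0, 1, 2, 3): a_0 = -1, a_1 = -2, a_2 = -1, a_3 = -2, a_4 = -2/3, a_5 = -4/5.

a_(n+2) = (-n(n-1) + 4 n + 2) / ((n+1)(n+2)) * a_n; check: a_0 = -1, a_1 = -2, a_2 = -1, a_3 = -2, a_4 = -2/3, a_5 = -4/5


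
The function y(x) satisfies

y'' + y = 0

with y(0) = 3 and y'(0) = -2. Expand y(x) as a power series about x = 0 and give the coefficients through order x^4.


Ansatz: y(x) = sum_{n>=0} a_n x^n, so y'(x) = sum_{n>=1} n a_n x^(n-1) and y''(x) = sum_{n>=2} n(n-1) a_n x^(n-2).
Substitute into P(x) y'' + Q(x) y' + R(x) y = 0 with P(x) = 1, Q(x) = 0, R(x) = 1, and match powers of x.
Initial conditions: a_0 = 3, a_1 = -2.
Setting the coefficient of each power of x to zero and solving order by order (substituting the coefficients already found):
  x^0: 2 a_2 + a_0 = 0  ->  2 a_2 = -a_0 = -3  ->  a_2 = -3/2
  x^1: 6 a_3 + a_1 = 0  ->  6 a_3 = -a_1 = 2  ->  a_3 = 1/3
  x^2: 12 a_4 + a_2 = 0  ->  12 a_4 = -a_2 = 3/2  ->  a_4 = 1/8
Truncated series: y(x) = 3 - 2 x - (3/2) x^2 + (1/3) x^3 + (1/8) x^4 + O(x^5).

a_0 = 3; a_1 = -2; a_2 = -3/2; a_3 = 1/3; a_4 = 1/8


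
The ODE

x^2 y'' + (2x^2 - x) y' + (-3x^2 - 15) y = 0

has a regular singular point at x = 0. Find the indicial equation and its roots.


Divide by x^2 to reach normal form y'' + P_1(x) y' + P_2(x) y = 0 with P_1(x) = 2 - 1/x and P_2(x) = -3 - 15/x^2.
x = 0 is a singular point because the y'-coefficient 2 - 1/x has a pole at x = 0 and the y-coefficient -3 - 15/x^2 has a pole at x = 0.
It is a regular singular point because x P_1(x) = p(x) = 2x - 1 and x^2 P_2(x) = q(x) = -3x^2 - 15 are polynomials, hence analytic at x = 0.
p(0) = -1,  q(0) = -15.
Indicial equation: r(r-1) + p(0) r + q(0) = 0, i.e. r^2 + (p(0) - 1) r + q(0) = 0, i.e. r^2 - 2 r - 15 = 0.
Discriminant: (-2)^2 - 4(-15) = 64, so r = (2 ± 8)/2.
Solving: r_1 = 5, r_2 = -3.

indicial: r^2 - 2 r - 15 = 0; roots r_1 = 5, r_2 = -3
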